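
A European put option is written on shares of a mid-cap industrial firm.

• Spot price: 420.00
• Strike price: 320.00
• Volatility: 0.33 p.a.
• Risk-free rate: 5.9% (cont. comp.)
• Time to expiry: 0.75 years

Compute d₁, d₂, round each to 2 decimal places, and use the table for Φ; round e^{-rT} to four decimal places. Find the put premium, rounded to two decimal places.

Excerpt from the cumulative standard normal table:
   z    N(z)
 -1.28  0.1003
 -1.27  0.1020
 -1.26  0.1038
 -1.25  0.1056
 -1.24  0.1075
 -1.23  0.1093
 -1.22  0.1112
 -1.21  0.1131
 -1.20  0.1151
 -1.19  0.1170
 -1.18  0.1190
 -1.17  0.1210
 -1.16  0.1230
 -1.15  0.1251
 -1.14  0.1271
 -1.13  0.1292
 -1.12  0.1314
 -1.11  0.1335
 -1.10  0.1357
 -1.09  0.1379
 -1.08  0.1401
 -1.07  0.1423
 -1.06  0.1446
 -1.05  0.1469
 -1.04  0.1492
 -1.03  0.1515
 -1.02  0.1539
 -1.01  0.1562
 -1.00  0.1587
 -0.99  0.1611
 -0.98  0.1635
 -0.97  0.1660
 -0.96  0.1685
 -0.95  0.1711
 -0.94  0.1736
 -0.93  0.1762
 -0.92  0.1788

7.23

σ√T = 0.33 × 0.8660 = 0.2858
d₁ = [ln(420/320) + (0.059 + 0.33²/2)·0.75] / 0.2858 = [0.2719 + 0.0851] / 0.2858 = 1.2493 ≈ 1.25
d₂ = d₁ − σ√T = 1.2493 − 0.2858 = 0.9635 ≈ 0.96
e^(−rT) = e^(−0.059·0.75) = 0.9567
N(−d₂) = N(-0.96) = 0.1685;  N(−d₁) = N(-1.25) = 0.1056
P = 320·0.9567·0.1685 − 420·0.1056 = 51.5853 − 44.3520 = 7.2333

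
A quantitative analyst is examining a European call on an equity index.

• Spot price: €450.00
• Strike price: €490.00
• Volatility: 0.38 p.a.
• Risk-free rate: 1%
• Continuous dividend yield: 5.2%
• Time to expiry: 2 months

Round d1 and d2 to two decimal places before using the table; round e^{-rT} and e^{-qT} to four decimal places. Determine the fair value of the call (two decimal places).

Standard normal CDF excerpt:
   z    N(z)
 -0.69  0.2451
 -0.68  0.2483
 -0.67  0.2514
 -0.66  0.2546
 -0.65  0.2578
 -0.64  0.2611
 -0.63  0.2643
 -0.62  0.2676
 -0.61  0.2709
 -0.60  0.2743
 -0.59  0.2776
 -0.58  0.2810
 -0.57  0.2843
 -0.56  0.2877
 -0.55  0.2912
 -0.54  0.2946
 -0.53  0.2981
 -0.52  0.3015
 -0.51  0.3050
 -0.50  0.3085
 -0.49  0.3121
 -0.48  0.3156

€11.53

T = 0.1667;  σ√T = 0.1551
d₁ = [ln(450/490) + (0.01 − 0.052 + 0.38²/2)·0.1667] / 0.1551 = [-0.0852 + 0.0050] / 0.1551 = -0.5165 which rounds to -0.52
d₂ = d₁ − σ√T = -0.5165 − 0.1551 = -0.6716 which rounds to -0.67
exp(−qT) = exp(−0.052·0.1667) = 0.9914;  exp(−rT) = exp(−0.01·0.1667) = 0.9983
N(d₁) = N(-0.52) = 0.3015;  N(d₂) = N(-0.67) = 0.2514
C = 450·0.9914·0.3015 − 490·0.9983·0.2514 = 134.5082 − 122.9766 = 11.5316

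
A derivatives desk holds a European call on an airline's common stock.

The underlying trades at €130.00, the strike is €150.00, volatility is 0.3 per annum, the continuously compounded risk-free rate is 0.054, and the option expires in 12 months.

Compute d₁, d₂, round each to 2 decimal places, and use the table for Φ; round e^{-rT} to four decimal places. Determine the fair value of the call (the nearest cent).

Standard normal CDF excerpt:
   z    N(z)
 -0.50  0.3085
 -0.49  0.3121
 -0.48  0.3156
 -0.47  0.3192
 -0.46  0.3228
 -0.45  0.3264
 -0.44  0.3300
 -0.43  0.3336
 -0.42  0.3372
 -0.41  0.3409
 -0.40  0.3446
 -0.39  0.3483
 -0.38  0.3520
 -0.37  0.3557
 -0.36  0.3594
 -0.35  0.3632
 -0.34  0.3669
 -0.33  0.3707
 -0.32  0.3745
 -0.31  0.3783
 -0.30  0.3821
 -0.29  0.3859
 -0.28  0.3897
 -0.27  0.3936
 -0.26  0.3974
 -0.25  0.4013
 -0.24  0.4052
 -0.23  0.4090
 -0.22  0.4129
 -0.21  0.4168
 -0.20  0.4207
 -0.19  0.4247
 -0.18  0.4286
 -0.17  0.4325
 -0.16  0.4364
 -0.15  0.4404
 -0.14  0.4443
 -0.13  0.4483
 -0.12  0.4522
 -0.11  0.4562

€10.87

T = 1;  σ√T = 0.3000
ln(S/K) + (r + σ²/2)T = ln(130/150) + (0.054 + 0.3²/2)·1 = -0.1431 + 0.0990 = -0.0441
d₁ = -0.0441 / 0.3000 = -0.1470 which rounds to -0.15
d₂ = d₁ − σ√T = -0.1470 − 0.3000 = -0.4470 which rounds to -0.45
exp(−rT) = exp(−0.054·1) = 0.9474
N(d₁) = N(-0.15) = 0.4404;  N(d₂) = N(-0.45) = 0.3264
C = 130·0.4404 − 150·0.9474·0.3264 = 57.2520 − 46.3847 = 10.8673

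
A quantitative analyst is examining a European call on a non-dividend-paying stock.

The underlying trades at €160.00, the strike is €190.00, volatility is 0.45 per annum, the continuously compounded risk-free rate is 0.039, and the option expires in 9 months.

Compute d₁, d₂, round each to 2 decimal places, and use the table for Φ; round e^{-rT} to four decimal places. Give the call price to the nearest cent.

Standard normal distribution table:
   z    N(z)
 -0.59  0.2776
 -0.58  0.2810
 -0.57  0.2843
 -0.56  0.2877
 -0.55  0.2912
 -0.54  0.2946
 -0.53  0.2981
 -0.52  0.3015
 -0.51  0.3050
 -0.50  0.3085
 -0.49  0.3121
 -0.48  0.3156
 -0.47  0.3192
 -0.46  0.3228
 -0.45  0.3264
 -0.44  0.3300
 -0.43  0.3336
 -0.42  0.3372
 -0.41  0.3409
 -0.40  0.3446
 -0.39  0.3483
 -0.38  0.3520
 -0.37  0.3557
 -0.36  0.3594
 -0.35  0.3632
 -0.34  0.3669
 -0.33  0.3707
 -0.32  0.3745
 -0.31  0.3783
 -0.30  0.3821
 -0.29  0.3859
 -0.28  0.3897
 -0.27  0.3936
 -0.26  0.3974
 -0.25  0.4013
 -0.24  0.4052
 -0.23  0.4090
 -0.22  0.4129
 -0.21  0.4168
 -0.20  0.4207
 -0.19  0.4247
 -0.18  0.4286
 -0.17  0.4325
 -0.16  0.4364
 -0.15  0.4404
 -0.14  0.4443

€16.11

T = 0.75;  σ√T = 0.3897
d₁ = [ln(160/190) + (0.039 + 0.45²/2)·0.75] / 0.3897 = [-0.1719 + 0.1052] / 0.3897 = -0.1711 → -0.17
d₂ = d₁ − σ√T = -0.1711 − 0.3897 = -0.5608 → -0.56
exp(−rT) = exp(−0.039·0.75) = 0.9712
C = 160·N(-0.17) − 190·0.9712·N(-0.56) = 160·0.4325 − 190·0.9712·0.2877 = 69.2000 − 53.0887 = 16.1113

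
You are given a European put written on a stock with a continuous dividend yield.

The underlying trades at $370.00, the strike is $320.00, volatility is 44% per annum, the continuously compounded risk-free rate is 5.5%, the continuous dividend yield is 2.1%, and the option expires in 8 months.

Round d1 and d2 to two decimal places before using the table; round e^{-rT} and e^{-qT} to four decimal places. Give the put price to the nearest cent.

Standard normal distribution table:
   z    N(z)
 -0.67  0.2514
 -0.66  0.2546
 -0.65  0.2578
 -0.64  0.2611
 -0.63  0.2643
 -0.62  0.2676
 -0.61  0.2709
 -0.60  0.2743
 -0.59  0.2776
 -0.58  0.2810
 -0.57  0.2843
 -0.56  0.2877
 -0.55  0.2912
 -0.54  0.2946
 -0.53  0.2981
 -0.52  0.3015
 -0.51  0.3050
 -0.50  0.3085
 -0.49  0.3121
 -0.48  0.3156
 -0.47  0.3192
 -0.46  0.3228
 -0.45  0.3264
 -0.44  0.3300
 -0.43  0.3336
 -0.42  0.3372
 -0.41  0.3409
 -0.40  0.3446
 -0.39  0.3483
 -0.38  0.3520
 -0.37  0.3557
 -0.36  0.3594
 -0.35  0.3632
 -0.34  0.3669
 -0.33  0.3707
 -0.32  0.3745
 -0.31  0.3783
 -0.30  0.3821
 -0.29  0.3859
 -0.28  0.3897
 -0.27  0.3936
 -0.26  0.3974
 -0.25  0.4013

σ√T = 0.44·√0.6667 = 0.3593
d₁ = [ln(370/320) + (0.055 − 0.021 + ½·0.44²)·0.6667] / (σ√T) = (0.1452 + 0.0872) / 0.3593 = 0.6468 ⇒ 0.65
d₂ = 0.6468 − 0.3593 = 0.2876 ⇒ 0.29
e^(−qT) = e^(−0.021·0.6667) = 0.9861;  e^(−rT) = e^(−0.055·0.6667) = 0.9640
P = 320·0.9640·N(-0.29) − 370·0.9861·N(-0.65) = 320·0.9640·0.3859 − 370·0.9861·0.2578 = 119.0424 − 94.0601 = 24.9823

$24.98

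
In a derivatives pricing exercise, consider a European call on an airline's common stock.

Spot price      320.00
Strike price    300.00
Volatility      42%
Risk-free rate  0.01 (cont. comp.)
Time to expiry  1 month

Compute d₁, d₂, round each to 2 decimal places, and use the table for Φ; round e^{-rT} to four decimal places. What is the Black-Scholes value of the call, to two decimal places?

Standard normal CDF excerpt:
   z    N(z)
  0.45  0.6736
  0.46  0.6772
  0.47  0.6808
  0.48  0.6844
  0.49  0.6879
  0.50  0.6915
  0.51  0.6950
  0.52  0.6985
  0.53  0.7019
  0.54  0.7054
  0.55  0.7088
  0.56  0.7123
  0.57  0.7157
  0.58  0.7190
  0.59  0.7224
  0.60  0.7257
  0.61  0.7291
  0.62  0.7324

T = 0.08333;  σ√T = 0.1212
d₁ = [ln(320/300) + (0.01 + 0.42²/2)·0.08333] / 0.1212 = [0.0645 + 0.0082] / 0.1212 = 0.5998 → 0.60
d₂ = d₁ − σ√T = 0.5998 − 0.1212 = 0.4786 → 0.48
e^(−rT) = e^(−0.01·0.08333) = 0.9992
N(d₁) = N(0.60) = 0.7257;  N(d₂) = N(0.48) = 0.6844
C = 320·0.7257 − 300·0.9992·0.6844 = 232.2240 − 205.1557 = 27.0683

27.07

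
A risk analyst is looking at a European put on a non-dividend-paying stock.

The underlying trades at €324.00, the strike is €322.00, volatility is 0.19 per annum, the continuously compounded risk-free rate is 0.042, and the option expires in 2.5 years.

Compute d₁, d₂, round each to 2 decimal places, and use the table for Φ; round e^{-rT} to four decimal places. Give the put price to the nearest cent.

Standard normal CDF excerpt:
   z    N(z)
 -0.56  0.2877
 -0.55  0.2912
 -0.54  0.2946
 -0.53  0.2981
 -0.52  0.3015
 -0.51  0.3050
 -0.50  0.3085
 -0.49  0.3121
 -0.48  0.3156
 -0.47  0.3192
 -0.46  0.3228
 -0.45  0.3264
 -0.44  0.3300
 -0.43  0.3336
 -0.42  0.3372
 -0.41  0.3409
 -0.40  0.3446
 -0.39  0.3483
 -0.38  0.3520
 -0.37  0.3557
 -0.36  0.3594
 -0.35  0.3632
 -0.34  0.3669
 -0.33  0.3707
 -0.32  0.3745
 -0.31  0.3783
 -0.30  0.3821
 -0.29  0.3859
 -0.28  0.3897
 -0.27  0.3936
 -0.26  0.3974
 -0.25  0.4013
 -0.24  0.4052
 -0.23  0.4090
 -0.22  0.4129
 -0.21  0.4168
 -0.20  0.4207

€22.01

σ√T = 0.19 × 1.5811 = 0.3004
d₁ = [ln(324/322) + (0.042 + 0.19²/2)·2.5] / 0.3004 = [0.0062 + 0.1501] / 0.3004 = 0.5203 ≈ 0.52
d₂ = d₁ − σ√T = 0.5203 − 0.3004 = 0.2199 ≈ 0.22
exp(−rT) = exp(−0.042·2.5) = 0.9003
P = 322·0.9003·N(-0.22) − 324·N(-0.52) = 322·0.9003·0.4129 − 324·0.3015 = 119.6983 − 97.6860 = 22.0123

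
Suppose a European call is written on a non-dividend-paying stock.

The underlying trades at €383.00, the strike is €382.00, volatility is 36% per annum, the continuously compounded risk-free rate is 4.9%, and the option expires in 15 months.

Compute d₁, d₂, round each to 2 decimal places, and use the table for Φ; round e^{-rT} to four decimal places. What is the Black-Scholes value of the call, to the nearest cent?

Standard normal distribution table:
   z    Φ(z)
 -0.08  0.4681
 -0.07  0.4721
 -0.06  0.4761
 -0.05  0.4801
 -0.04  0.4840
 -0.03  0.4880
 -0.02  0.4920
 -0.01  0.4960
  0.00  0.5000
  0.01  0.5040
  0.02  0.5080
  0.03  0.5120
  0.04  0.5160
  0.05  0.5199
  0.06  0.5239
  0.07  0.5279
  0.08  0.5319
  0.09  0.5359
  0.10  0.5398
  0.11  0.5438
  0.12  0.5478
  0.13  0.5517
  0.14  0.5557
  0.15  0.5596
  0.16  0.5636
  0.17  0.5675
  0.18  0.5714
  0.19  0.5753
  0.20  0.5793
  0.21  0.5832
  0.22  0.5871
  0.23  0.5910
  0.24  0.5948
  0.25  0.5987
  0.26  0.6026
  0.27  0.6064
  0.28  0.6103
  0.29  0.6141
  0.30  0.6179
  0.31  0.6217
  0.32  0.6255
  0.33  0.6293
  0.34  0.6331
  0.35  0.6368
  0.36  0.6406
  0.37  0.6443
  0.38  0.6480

T = 1.25;  σ√T = 0.4025
d₁ = [ln(383/382) + (0.049 + 0.36²/2)·1.25] / 0.4025 = [0.0026 + 0.1422] / 0.4025 = 0.3599 which rounds to 0.36
d₂ = d₁ − σ√T = 0.3599 − 0.4025 = -0.0426 which rounds to -0.04
e^(−rT) = e^(−0.049·1.25) = 0.9406
N(d₁) = N(0.36) = 0.6406;  N(d₂) = N(-0.04) = 0.4840
C = 383·0.6406 − 382·0.9406·0.4840 = 245.3498 − 173.9057 = 71.4441

€71.44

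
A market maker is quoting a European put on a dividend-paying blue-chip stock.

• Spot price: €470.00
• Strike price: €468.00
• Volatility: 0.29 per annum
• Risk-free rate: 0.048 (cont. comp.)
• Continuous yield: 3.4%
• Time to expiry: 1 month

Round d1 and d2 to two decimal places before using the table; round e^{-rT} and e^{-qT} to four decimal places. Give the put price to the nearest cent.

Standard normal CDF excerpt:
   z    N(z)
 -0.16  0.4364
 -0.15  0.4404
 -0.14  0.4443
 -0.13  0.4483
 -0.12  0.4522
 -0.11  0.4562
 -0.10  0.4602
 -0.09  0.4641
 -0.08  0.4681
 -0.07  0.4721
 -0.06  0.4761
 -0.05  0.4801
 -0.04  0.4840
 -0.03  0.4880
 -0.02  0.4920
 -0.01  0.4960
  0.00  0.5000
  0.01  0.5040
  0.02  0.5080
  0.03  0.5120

€15.52

σ√T = 0.29·√0.08333 = 0.0837
ln(S/K) + (r − q + σ²/2)T = ln(470/468) + (0.048 − 0.034 + 0.29²/2)·0.08333 = 0.0043 + 0.0047 = 0.0089
d₁ = 0.0089 / 0.0837 = 0.1067 ⇒ 0.11
d₂ = d₁ − σ√T = 0.1067 − 0.0837 = 0.0230 ⇒ 0.02
exp(−qT) = exp(−0.034·0.08333) = 0.9972;  exp(−rT) = exp(−0.048·0.08333) = 0.9960
P = 468·0.9960·N(-0.02) − 470·0.9972·N(-0.11) = 468·0.9960·0.4920 − 470·0.9972·0.4562 = 229.3350 − 213.8136 = 15.5213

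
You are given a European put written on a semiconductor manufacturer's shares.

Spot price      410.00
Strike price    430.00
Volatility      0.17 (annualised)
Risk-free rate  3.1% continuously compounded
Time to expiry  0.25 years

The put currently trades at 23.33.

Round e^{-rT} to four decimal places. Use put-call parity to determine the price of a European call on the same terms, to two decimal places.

6.64

exp(−rT) = exp(−0.031·0.25) = 0.9923
Put-call parity: C − P = S − K·e^(−rT) = 410 − 430·0.9923 = 410 − 426.6890 = -16.6890
C = P + (C − P) = 23.33 + (-16.6890) = 6.6410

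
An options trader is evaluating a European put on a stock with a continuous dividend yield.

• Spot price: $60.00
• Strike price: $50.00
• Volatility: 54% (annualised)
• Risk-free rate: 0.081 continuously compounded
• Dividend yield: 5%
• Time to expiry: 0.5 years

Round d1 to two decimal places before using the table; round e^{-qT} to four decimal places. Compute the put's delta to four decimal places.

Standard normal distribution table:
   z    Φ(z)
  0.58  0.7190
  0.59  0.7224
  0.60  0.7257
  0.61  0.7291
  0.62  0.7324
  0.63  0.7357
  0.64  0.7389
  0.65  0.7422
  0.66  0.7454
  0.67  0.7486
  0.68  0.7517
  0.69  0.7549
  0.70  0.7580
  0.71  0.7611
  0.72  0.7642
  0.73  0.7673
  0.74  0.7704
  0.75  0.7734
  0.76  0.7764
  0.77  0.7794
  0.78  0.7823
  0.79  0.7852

-0.2330

σ√T = 0.54·√0.5 = 0.3818
ln(S/K) + (r − q + σ²/2)T = ln(60/50) + (0.081 − 0.05 + 0.54²/2)·0.5 = 0.1823 + 0.0884 = 0.2707
d₁ = 0.2707 / 0.3818 = 0.7090 → 0.71
N(d₁) = N(0.71) = 0.7611
Δ_put = e^(−qT)·(N(d₁) − 1) = 0.9753·(0.7611 − 1) = -0.2330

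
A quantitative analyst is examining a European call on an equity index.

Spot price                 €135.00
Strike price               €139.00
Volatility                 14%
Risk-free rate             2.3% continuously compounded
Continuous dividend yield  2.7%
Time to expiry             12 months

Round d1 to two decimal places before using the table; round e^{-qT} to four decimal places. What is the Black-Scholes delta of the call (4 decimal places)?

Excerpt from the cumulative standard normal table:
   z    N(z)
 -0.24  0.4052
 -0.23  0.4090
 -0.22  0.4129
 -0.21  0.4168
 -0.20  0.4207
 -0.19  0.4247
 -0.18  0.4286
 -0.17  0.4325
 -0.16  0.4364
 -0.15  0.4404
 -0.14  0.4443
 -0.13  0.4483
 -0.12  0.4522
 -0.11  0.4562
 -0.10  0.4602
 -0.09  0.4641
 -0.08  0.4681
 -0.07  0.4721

σ√T = 0.14·√1 = 0.1400
d₁ = [ln(135/139) + (0.023 − 0.027 + ½·0.14²)·1] / (σ√T) = (-0.0292 + 0.0058) / 0.1400 = -0.1671 ⇒ -0.17
N(d₁) = N(-0.17) = 0.4325
Δ_call = e^(−qT)·N(d₁) = 0.9734·0.4325 = 0.4210

0.4210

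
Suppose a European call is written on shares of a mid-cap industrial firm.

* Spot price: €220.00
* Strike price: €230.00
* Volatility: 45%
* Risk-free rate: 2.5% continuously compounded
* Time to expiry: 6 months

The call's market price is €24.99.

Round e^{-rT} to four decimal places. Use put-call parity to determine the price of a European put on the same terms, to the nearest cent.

exp(−rT) = exp(−0.025·0.5) = 0.9876
Put-call parity: C − P = S − K·e^(−rT) = 220 − 230·0.9876 = 220 − 227.1480 = -7.1480
P = C − (C − P) = 24.99 − (-7.1480) = 32.1380

€32.14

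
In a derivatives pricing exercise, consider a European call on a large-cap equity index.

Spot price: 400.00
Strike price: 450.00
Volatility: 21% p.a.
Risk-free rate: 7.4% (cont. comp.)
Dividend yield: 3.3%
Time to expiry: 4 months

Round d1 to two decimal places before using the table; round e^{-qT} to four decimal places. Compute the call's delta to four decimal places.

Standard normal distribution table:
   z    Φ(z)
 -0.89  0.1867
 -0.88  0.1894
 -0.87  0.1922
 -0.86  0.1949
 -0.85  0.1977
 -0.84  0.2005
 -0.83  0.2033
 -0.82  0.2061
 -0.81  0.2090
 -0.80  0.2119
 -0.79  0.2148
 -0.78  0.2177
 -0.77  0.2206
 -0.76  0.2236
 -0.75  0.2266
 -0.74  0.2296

0.2096

σ√T = 0.21 × 0.5774 = 0.1212
d₁ = [ln(400/450) + (0.074 − 0.033 + 0.21²/2)·0.3333] / 0.1212 = [-0.1178 + 0.0210] / 0.1212 = -0.7981 ≈ -0.80
N(d₁) = N(-0.80) = 0.2119
Δ_call = exp(−qT)·N(d₁) = 0.9891·0.2119 = 0.2096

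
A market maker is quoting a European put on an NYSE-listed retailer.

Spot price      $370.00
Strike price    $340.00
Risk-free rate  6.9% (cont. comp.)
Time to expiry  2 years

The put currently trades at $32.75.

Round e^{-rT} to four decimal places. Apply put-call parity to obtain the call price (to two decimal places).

$106.58

exp(−rT) = exp(−0.069·2) = 0.8711
Put-call parity: C − P = S − K·e^(−rT) = 370 − 340·0.8711 = 370 − 296.1740 = 73.8260
C = P + (C − P) = 32.75 + (73.8260) = 106.5760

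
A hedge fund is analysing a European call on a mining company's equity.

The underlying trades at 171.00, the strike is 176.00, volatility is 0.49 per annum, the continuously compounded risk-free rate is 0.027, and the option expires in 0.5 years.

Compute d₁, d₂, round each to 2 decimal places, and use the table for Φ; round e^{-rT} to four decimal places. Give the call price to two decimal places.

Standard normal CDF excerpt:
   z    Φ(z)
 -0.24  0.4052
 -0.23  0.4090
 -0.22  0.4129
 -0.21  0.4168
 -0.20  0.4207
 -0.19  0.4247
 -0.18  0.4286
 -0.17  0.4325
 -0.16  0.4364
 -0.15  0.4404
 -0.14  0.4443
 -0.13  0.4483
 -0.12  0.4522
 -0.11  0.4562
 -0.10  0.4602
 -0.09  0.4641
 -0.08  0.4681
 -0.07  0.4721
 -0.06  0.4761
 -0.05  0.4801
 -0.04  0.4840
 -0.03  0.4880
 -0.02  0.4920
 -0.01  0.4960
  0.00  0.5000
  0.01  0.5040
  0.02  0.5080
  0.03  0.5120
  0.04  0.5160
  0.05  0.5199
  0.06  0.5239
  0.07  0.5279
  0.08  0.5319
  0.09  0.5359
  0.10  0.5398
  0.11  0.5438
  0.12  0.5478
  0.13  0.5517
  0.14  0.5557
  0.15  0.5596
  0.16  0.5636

22.64

σ√T = 0.49·√0.5 = 0.3465
d₁ = [ln(171/176) + (0.027 + 0.49²/2)·0.5] / 0.3465 = [-0.0288 + 0.0735] / 0.3465 = 0.1290 ≈ 0.13
d₂ = d₁ − σ√T = 0.1290 − 0.3465 = -0.2175 ≈ -0.22
exp(−rT) = exp(−0.027·0.5) = 0.9866
N(d₁) = N(0.13) = 0.5517;  N(d₂) = N(-0.22) = 0.4129
C = 171·0.5517 − 176·0.9866·0.4129 = 94.3407 − 71.6966 = 22.6441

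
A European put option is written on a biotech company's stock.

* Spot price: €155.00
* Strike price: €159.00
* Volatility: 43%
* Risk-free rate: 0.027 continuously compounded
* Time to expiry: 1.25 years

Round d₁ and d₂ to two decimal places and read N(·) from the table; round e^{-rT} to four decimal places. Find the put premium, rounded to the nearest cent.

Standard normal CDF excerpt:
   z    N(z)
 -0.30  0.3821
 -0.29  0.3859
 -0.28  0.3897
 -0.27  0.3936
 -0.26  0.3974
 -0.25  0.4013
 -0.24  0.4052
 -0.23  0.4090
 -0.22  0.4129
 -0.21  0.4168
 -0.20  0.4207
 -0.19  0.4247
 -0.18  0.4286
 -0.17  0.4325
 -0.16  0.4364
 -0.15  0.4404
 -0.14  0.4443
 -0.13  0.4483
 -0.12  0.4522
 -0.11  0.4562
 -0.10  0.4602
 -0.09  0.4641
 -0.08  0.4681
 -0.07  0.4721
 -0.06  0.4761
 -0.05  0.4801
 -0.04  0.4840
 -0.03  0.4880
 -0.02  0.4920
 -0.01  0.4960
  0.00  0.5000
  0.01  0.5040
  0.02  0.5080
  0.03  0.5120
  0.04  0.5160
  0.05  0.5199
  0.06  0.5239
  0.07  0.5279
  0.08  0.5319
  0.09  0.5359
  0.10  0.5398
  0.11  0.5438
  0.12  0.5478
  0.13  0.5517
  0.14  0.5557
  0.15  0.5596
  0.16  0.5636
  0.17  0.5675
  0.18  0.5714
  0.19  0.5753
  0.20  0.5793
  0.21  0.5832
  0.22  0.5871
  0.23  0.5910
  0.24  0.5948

€28.65

σ√T = 0.43·√1.25 = 0.4808
d₁ = [ln(155/159) + (0.027 + 0.43²/2)·1.25] / 0.4808 = [-0.0255 + 0.1493] / 0.4808 = 0.2576 which rounds to 0.26
d₂ = d₁ − σ√T = 0.2576 − 0.4808 = -0.2232 which rounds to -0.22
e^(−rT) = e^(−0.027·1.25) = 0.9668
N(−d₂) = N(0.22) = 0.5871;  N(−d₁) = N(-0.26) = 0.3974
P = 159·0.9668·0.5871 − 155·0.3974 = 90.2497 − 61.5970 = 28.6527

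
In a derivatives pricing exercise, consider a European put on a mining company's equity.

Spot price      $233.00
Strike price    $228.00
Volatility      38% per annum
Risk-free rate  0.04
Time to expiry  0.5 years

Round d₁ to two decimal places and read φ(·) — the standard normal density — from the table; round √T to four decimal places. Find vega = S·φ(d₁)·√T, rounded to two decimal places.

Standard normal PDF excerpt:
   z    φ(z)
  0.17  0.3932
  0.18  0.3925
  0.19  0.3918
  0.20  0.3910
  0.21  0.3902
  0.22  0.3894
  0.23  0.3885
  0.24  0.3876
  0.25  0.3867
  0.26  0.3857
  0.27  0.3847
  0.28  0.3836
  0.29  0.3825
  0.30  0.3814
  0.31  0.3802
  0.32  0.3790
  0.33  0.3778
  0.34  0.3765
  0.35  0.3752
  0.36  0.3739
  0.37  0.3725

63.02

T = 0.5;  σ√T = 0.2687
d₁ = [ln(233/228) + (0.04 + 0.38²/2)·0.5] / 0.2687 = [0.0217 + 0.0561] / 0.2687 = 0.2895 ⇒ 0.29
√T = √0.5 = 0.7071
φ(d₁) = φ(0.29) = 0.3825
vega = S·φ(d₁)·√T = 233·0.3825·0.7071 = 63.0185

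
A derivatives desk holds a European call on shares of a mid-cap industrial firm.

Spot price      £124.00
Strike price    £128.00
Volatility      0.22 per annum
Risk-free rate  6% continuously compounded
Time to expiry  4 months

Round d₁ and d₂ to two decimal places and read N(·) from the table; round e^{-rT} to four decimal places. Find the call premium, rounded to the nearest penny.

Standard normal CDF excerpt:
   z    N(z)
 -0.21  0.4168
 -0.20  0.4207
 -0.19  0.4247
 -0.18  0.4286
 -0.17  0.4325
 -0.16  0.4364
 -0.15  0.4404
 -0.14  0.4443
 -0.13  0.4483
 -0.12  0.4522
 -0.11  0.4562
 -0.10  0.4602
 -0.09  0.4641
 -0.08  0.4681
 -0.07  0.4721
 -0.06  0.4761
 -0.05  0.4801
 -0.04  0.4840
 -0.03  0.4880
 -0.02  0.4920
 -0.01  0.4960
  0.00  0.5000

£5.76

σ√T = 0.22·√0.3333 = 0.1270
d₁ = [ln(124/128) + (0.06 + ½·0.22²)·0.3333] / (σ√T) = (-0.0317 + 0.0281) / 0.1270 = -0.0290 → -0.03
d₂ = -0.0290 − 0.1270 = -0.1560 → -0.16
exp(−rT) = exp(−0.06·0.3333) = 0.9802
N(d₁) = N(-0.03) = 0.4880;  N(d₂) = N(-0.16) = 0.4364
C = 124·0.4880 − 128·0.9802·0.4364 = 60.5120 − 54.7532 = 5.7588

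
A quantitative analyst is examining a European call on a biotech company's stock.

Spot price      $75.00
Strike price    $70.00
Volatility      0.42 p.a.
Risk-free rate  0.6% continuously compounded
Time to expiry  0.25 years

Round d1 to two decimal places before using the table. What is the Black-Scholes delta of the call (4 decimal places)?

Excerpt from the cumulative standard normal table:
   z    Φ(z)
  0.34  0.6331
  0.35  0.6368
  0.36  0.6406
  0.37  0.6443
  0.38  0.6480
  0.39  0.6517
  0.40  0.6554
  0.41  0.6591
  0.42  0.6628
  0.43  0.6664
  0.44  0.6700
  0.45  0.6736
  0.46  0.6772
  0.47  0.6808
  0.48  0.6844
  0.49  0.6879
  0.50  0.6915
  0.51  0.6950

σ√T = 0.42 × 0.5000 = 0.2100
d₁ = [ln(75/70) + (0.006 + ½·0.42²)·0.25] / (σ√T) = (0.0690 + 0.0235) / 0.2100 = 0.4407 ≈ 0.44
N(d₁) = N(0.44) = 0.6700
Δ_call = N(d₁) = 0.6700

0.6700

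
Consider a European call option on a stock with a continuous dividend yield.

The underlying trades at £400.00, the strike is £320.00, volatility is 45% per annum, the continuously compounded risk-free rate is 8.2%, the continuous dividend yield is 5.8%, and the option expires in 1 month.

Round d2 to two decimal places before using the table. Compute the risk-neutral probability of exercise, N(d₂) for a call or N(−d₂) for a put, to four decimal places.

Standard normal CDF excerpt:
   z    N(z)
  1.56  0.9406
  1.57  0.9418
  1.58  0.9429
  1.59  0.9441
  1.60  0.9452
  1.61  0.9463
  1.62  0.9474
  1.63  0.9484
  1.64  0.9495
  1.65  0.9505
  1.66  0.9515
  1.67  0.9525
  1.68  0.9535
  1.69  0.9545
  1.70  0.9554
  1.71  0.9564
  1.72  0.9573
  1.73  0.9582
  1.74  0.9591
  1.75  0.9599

0.9525

σ√T = 0.45 × 0.2887 = 0.1299
d₁ = [ln(400/320) + (0.082 − 0.058 + 0.45²/2)·0.08333] / 0.1299 = [0.2231 + 0.0104] / 0.1299 = 1.7981 ⇒ 1.80
d₂ = d₁ − σ√T = 1.7981 − 0.1299 = 1.6682 ⇒ 1.67
Risk-neutral Pr[S_T > K] = N(d₂) = N(1.67) = 0.9525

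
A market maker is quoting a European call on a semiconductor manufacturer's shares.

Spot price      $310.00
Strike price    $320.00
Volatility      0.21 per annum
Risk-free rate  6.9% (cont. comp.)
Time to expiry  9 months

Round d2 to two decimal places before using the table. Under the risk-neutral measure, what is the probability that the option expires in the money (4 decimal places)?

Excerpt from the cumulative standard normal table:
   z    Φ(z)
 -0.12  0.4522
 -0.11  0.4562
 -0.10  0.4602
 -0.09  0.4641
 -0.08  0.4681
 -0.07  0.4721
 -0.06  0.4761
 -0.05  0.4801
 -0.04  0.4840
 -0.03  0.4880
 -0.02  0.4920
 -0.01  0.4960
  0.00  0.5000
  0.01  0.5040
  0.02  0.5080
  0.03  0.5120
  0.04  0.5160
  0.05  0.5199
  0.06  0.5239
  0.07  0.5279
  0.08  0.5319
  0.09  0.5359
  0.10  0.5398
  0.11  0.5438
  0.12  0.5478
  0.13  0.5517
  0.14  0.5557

0.5080

T = 0.75;  σ√T = 0.1819
d₁ = [ln(310/320) + (0.069 + ½·0.21²)·0.75] / (σ√T) = (-0.0317 + 0.0683) / 0.1819 = 0.2009 → 0.20
d₂ = 0.2009 − 0.1819 = 0.0190 → 0.02
Pr(exercise) under Q = N(d₂) = 0.5080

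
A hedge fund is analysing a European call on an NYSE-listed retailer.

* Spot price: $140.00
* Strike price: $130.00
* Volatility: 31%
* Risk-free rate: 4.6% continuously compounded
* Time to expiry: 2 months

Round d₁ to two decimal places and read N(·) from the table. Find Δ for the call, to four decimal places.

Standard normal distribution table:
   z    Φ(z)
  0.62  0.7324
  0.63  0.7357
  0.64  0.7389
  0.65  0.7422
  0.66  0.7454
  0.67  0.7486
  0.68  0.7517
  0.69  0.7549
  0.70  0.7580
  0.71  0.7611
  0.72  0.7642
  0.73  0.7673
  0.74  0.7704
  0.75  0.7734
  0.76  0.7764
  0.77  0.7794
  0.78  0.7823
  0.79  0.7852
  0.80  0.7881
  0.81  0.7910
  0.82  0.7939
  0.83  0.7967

0.7611

σ√T = 0.31 × 0.4082 = 0.1266
d₁ = [ln(140/130) + (0.046 + ½·0.31²)·0.1667] / (σ√T) = (0.0741 + 0.0157) / 0.1266 = 0.7094 ⇒ 0.71
N(d₁) = N(0.71) = 0.7611
Δ_call = N(d₁) = 0.7611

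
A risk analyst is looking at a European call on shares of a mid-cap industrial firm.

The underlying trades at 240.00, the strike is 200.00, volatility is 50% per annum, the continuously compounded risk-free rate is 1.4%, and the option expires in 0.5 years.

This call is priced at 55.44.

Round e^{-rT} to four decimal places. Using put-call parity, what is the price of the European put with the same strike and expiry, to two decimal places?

14.04

e^(−rT) = e^(−0.014·0.5) = 0.9930
Put-call parity: C − P = S − K·e^(−rT) = 240 − 200·0.9930 = 240 − 198.6000 = 41.4000
P = C − (C − P) = 55.44 − (41.4000) = 14.0400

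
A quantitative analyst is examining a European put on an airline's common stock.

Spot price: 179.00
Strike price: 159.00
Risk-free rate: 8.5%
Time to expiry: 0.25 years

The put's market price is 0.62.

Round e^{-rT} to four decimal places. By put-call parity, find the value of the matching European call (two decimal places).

exp(−rT) = exp(−0.085·0.25) = 0.9790
Put-call parity: C − P = S − K·e^(−rT) = 179 − 159·0.9790 = 179 − 155.6610 = 23.3390
C = P + (C − P) = 0.62 + (23.3390) = 23.9590

23.96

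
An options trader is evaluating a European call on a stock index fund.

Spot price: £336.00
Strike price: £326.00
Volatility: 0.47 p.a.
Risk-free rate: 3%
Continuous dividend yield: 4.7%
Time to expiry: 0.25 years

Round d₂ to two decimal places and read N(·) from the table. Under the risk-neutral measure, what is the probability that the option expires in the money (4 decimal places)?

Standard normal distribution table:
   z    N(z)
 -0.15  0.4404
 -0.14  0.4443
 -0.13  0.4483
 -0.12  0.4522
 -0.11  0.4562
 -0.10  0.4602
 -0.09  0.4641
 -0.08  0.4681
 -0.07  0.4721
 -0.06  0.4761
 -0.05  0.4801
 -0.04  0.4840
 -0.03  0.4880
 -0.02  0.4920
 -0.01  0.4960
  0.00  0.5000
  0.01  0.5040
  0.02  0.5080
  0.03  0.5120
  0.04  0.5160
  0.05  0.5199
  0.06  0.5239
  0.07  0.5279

0.4960

T = 0.25;  σ√T = 0.2350
d₁ = [ln(336/326) + (0.03 − 0.047 + 0.47²/2)·0.25] / 0.2350 = [0.0302 + 0.0234] / 0.2350 = 0.2280 ⇒ 0.23
d₂ = d₁ − σ√T = 0.2280 − 0.2350 = -0.0070 ⇒ -0.01
Pr(exercise) under Q = N(d₂) = 0.4960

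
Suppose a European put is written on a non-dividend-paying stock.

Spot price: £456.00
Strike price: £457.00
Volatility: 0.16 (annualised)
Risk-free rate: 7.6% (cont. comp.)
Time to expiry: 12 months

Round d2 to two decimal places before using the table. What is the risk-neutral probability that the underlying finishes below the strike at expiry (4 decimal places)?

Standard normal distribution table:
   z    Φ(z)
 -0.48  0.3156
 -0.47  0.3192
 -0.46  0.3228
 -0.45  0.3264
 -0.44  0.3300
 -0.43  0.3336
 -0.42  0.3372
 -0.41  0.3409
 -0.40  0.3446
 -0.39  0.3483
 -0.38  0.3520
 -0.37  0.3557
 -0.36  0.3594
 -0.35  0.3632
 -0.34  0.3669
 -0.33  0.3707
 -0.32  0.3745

0.3520

σ√T = 0.16 × 1.0000 = 0.1600
d₁ = [ln(456/457) + (0.076 + 0.16²/2)·1] / 0.1600 = [-0.0022 + 0.0888] / 0.1600 = 0.5413 ≈ 0.54
d₂ = d₁ − σ√T = 0.5413 − 0.1600 = 0.3813 ≈ 0.38
Pr(exercise) under Q = N(−d₂) = N(-0.38) = 0.3520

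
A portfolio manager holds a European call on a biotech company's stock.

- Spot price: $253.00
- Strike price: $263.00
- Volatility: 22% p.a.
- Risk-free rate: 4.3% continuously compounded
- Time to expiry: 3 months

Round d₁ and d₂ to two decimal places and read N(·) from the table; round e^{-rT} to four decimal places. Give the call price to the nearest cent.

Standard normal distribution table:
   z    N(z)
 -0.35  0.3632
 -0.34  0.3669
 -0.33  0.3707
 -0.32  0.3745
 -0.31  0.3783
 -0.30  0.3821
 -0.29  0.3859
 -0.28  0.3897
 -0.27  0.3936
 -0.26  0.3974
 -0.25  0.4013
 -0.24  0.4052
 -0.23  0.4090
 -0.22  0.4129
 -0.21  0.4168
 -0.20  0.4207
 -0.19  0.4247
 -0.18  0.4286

$8.01

σ√T = 0.22·√0.25 = 0.1100
d₁ = [ln(253/263) + (0.043 + 0.22²/2)·0.25] / 0.1100 = [-0.0388 + 0.0168] / 0.1100 = -0.1997 → -0.20
d₂ = d₁ − σ√T = -0.1997 − 0.1100 = -0.3097 → -0.31
e^(−rT) = e^(−0.043·0.25) = 0.9893
C = 253·N(-0.20) − 263·0.9893·N(-0.31) = 253·0.4207 − 263·0.9893·0.3783 = 106.4371 − 98.4283 = 8.0088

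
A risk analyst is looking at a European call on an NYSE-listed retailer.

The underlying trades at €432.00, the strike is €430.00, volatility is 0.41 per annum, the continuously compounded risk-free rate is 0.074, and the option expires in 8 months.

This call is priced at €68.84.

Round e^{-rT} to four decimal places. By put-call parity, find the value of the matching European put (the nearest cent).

€46.16

e^(−rT) = e^(−0.074·0.6667) = 0.9519
Put-call parity: C − P = S − K·e^(−rT) = 432 − 430·0.9519 = 432 − 409.3170 = 22.6830
P = C − (C − P) = 68.84 − (22.6830) = 46.1570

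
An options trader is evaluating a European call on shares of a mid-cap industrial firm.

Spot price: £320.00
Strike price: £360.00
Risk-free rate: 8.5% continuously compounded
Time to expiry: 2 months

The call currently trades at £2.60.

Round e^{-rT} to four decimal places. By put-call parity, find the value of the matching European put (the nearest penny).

£37.52

e^(−rT) = e^(−0.085·0.1667) = 0.9859
Put-call parity: C − P = S − K·e^(−rT) = 320 − 360·0.9859 = 320 − 354.9240 = -34.9240
P = C − (C − P) = 2.60 − (-34.9240) = 37.5240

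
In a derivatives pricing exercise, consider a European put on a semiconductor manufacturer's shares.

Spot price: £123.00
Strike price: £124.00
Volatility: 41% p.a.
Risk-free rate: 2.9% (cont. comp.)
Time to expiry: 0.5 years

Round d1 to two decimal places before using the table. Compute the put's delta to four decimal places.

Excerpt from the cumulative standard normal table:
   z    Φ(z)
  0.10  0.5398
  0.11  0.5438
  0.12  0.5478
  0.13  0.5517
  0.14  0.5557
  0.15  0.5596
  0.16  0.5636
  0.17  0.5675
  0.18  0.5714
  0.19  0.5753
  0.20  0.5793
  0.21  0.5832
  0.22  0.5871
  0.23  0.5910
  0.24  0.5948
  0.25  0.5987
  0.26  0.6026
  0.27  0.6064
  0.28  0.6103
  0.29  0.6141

σ√T = 0.41 × 0.7071 = 0.2899
d₁ = [ln(123/124) + (0.029 + ½·0.41²)·0.5] / (σ√T) = (-0.0081 + 0.0565) / 0.2899 = 0.1670 which rounds to 0.17
N(d₁) = N(0.17) = 0.5675
Δ_put = N(d₁) − 1 = 0.5675 − 1 = -0.4325

-0.4325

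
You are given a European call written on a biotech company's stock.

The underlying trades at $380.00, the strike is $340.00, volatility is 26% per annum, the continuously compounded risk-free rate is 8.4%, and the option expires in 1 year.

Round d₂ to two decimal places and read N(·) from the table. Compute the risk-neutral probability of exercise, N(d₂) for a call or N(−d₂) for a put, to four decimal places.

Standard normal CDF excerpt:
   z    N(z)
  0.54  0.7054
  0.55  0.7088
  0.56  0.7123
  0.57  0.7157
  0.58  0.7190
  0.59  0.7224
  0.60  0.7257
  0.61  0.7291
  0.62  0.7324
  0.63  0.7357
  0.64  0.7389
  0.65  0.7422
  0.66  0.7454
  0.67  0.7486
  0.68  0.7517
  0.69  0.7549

0.7324

T = 1;  σ√T = 0.2600
ln(S/K) + (r + σ²/2)T = ln(380/340) + (0.084 + 0.26²/2)·1 = 0.1112 + 0.1178 = 0.2290
d₁ = 0.2290 / 0.2600 = 0.8809 ⇒ 0.88
d₂ = d₁ − σ√T = 0.8809 − 0.2600 = 0.6209 ⇒ 0.62
Pr(exercise) under Q = N(d₂) = 0.7324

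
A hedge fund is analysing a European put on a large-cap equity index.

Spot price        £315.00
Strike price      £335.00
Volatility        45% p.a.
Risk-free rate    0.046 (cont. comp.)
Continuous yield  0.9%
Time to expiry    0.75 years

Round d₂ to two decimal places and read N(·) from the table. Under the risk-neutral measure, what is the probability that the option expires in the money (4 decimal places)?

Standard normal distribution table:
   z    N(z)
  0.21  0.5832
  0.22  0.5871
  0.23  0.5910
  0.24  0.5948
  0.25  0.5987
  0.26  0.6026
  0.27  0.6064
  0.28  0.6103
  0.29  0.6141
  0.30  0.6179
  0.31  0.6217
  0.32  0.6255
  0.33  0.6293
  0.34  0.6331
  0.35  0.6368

0.6103

T = 0.75;  σ√T = 0.3897
d₁ = [ln(315/335) + (0.046 − 0.009 + 0.45²/2)·0.75] / 0.3897 = [-0.0616 + 0.1037] / 0.3897 = 0.1081 ≈ 0.11
d₂ = d₁ − σ√T = 0.1081 − 0.3897 = -0.2816 ≈ -0.28
Pr(exercise) under Q = N(−d₂) = N(0.28) = 0.6103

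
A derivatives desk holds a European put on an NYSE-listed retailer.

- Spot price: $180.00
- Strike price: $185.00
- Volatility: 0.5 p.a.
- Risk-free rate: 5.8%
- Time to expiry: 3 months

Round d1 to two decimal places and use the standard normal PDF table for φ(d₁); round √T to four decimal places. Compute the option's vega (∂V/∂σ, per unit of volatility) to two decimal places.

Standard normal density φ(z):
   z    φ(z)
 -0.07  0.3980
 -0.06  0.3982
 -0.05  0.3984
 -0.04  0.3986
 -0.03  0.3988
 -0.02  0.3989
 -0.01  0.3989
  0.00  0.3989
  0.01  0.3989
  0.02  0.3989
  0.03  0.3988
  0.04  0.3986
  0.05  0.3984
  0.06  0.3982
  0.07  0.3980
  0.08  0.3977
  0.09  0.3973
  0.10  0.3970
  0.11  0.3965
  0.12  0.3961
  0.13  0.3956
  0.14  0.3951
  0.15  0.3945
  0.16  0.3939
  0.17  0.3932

σ√T = 0.5·√0.25 = 0.2500
d₁ = [ln(180/185) + (0.058 + ½·0.5²)·0.25] / (σ√T) = (-0.0274 + 0.0457) / 0.2500 = 0.0734 ≈ 0.07
√T = √0.25 = 0.5000
φ(d₁) = φ(0.07) = 0.3980
vega = S·φ(d₁)·√T = 180·0.3980·0.5000 = 35.8200

35.82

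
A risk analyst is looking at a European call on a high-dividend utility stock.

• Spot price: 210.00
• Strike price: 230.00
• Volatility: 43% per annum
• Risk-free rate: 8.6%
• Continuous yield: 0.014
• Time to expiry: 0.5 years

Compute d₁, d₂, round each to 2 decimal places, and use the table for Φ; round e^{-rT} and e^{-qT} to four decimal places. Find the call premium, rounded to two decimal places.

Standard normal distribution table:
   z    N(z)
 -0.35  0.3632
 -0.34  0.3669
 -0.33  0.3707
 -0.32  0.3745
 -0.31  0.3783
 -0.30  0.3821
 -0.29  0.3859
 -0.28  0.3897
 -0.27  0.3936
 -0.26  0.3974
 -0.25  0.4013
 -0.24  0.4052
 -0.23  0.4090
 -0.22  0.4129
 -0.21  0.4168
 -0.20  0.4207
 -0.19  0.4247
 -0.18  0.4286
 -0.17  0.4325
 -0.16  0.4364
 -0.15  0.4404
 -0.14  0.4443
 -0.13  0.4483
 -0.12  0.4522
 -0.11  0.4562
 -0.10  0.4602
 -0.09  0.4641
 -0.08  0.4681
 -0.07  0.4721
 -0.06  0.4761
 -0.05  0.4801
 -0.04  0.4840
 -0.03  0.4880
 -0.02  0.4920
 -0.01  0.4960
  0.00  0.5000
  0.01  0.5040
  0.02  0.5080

20.09

T = 0.5;  σ√T = 0.3041
d₁ = [ln(210/230) + (0.086 − 0.014 + ½·0.43²)·0.5] / (σ√T) = (-0.0910 + 0.0822) / 0.3041 = -0.0288 ⇒ -0.03
d₂ = -0.0288 − 0.3041 = -0.3328 ⇒ -0.33
exp(−qT) = exp(−0.014·0.5) = 0.9930;  exp(−rT) = exp(−0.086·0.5) = 0.9579
N(d₁) = N(-0.03) = 0.4880;  N(d₂) = N(-0.33) = 0.3707
C = 210·0.9930·0.4880 − 230·0.9579·0.3707 = 101.7626 − 81.6715 = 20.0911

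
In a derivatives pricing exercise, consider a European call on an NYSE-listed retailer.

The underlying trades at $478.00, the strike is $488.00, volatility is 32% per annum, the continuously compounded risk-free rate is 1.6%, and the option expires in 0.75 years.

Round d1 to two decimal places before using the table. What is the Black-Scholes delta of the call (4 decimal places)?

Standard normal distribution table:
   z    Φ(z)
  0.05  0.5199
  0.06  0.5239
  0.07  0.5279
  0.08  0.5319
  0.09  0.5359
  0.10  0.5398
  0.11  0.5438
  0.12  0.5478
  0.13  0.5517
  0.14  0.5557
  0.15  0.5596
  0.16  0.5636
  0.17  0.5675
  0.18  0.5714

0.5438

σ√T = 0.32 × 0.8660 = 0.2771
d₁ = [ln(478/488) + (0.016 + ½·0.32²)·0.75] / (σ√T) = (-0.0207 + 0.0504) / 0.2771 = 0.1072 → 0.11
N(d₁) = N(0.11) = 0.5438
Δ_call = N(d₁) = 0.5438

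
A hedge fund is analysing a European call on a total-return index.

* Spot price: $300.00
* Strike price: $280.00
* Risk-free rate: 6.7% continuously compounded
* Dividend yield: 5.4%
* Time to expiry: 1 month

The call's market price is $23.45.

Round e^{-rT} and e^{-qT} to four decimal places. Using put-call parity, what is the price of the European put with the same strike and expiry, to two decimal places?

$3.23

exp(−qT) = exp(−0.054·0.08333) = 0.9955;  exp(−rT) = exp(−0.067·0.08333) = 0.9944
Put-call parity: C − P = S·e^(−qT) − K·e^(−rT) = 300·0.9955 − 280·0.9944 = 298.6500 − 278.4320 = 20.2180
P = C − (C − P) = 23.45 − (20.2180) = 3.2320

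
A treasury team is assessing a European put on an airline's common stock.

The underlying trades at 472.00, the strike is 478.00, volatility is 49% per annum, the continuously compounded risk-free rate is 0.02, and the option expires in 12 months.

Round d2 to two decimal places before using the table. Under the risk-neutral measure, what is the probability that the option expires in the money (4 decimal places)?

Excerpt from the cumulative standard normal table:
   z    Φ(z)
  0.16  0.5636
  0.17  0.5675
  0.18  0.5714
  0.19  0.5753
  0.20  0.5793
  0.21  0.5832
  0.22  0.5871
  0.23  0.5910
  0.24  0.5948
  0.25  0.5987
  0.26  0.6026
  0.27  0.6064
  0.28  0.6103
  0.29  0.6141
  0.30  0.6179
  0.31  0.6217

T = 1;  σ√T = 0.4900
d₁ = [ln(472/478) + (0.02 + 0.49²/2)·1] / 0.4900 = [-0.0126 + 0.1400] / 0.4900 = 0.2600 which rounds to 0.26
d₂ = d₁ − σ√T = 0.2600 − 0.4900 = -0.2300 which rounds to -0.23
Risk-neutral Pr[S_T < K] = N(−d₂) = N(0.23) = 0.5910

0.5910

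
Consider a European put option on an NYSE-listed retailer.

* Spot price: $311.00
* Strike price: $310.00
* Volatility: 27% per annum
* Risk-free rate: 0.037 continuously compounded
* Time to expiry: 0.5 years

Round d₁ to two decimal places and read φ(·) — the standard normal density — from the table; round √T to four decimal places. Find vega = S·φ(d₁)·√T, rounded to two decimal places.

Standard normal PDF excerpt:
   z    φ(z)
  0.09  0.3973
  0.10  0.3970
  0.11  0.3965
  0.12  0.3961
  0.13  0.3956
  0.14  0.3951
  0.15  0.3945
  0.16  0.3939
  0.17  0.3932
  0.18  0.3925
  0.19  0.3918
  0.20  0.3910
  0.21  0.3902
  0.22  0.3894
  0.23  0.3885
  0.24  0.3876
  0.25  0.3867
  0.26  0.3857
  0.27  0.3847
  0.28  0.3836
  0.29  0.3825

σ√T = 0.27 × 0.7071 = 0.1909
d₁ = [ln(311/310) + (0.037 + 0.27²/2)·0.5] / 0.1909 = [0.0032 + 0.0367] / 0.1909 = 0.2092 ⇒ 0.21
√T = √0.5 = 0.7071
φ(d₁) = φ(0.21) = 0.3902
vega = S·φ(d₁)·√T = 311·0.3902·0.7071 = 85.8081
(Call and put vega coincide under Black-Scholes.)

85.81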